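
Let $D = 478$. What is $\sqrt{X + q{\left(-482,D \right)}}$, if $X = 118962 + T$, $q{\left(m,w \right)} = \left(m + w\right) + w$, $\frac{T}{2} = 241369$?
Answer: $\sqrt{602174} \approx 776.0$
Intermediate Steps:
$T = 482738$ ($T = 2 \cdot 241369 = 482738$)
$q{\left(m,w \right)} = m + 2 w$
$X = 601700$ ($X = 118962 + 482738 = 601700$)
$\sqrt{X + q{\left(-482,D \right)}} = \sqrt{601700 + \left(-482 + 2 \cdot 478\right)} = \sqrt{601700 + \left(-482 + 956\right)} = \sqrt{601700 + 474} = \sqrt{602174}$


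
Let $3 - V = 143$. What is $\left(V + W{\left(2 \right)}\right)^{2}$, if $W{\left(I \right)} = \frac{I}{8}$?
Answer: $\frac{312481}{16} \approx 19530.0$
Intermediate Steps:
$V = -140$ ($V = 3 - 143 = -140$)
$W{\left(I \right)} = \frac{I}{8}$ ($W{\left(I \right)} = I \frac{1}{8} = \frac{I}{8}$)
$\left(V + W{\left(2 \right)}\right)^{2} = \left(-140 + \frac{1}{8} \cdot 2\right)^{2} = \left(-140 + \frac{1}{4}\right)^{2} = \left(- \frac{559}{4}\right)^{2} = \frac{312481}{16}$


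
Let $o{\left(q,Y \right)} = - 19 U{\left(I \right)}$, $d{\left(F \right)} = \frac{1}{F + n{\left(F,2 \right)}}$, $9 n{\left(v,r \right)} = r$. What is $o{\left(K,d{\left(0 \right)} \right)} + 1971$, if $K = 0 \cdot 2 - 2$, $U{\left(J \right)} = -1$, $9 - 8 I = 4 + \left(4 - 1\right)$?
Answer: $1990$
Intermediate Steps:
$I = \frac{1}{4}$ ($I = \frac{9}{8} - \frac{4 + \left(4 - 1\right)}{8} = \frac{9}{8} - \frac{4 + 3}{8} = \frac{9}{8} - \frac{7}{8} = \frac{1}{4} \approx 0.25$)
$K = -2$ ($K = 0 - 2 = -2$)
$n{\left(v,r \right)} = \frac{r}{9}$
$d{\left(F \right)} = \frac{1}{\frac{2}{9} + F}$ ($d{\left(F \right)} = \frac{1}{F + \frac{1}{9} \cdot 2} = \frac{1}{F + \frac{2}{9}} = \frac{1}{\frac{2}{9} + F}$)
$o{\left(q,Y \right)} = 19$ ($o{\left(q,Y \right)} = \left(-19\right) \left(-1\right) = 19$)
$o{\left(K,d{\left(0 \right)} \right)} + 1971 = 19 + 1971 = 1990$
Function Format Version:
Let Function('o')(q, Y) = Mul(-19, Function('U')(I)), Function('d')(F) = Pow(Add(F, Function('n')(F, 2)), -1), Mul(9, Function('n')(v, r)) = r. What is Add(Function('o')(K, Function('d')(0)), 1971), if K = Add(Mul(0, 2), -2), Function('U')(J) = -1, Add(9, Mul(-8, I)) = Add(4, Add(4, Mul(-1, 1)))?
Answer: 1990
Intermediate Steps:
I = Rational(1, 4) (I = Add(Rational(9, 8), Mul(Rational(-1, 8), Add(4, Add(4, Mul(-1, 1))))) = Add(Rational(9, 8), Mul(Rational(-1, 8), Add(4, Add(4, -1)))) = Add(Rational(9, 8), Mul(Rational(-1, 8), Add(4, 3))) = Add(Rational(9, 8), Mul(Rational(-1, 8), 7)) = Add(Rational(9, 8), Rational(-7, 8)) = Rational(1, 4) ≈ 0.25000)
K = -2 (K = Add(0, -2) = -2)
Function('n')(v, r) = Mul(Rational(1, 9), r)
Function('d')(F) = Pow(Add(Rational(2, 9), F), -1) (Function('d')(F) = Pow(Add(F, Mul(Rational(1, 9), 2)), -1) = Pow(Add(F, Rational(2, 9)), -1) = Pow(Add(Rational(2, 9), F), -1))
Function('o')(q, Y) = 19 (Function('o')(q, Y) = Mul(-19, -1) = 19)
Add(Function('o')(K, Function('d')(0)), 1971) = Add(19, 1971) = 1990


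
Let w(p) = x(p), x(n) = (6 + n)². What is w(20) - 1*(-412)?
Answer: 1088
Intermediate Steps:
w(p) = (6 + p)²
w(20) - 1*(-412) = (6 + 20)² - 1*(-412) = 26² + 412 = 676 + 412 = 1088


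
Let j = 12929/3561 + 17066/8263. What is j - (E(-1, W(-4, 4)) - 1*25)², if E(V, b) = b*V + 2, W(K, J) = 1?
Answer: -16780932415/29424543 ≈ -570.30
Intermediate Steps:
E(V, b) = 2 + V*b (E(V, b) = V*b + 2 = 2 + V*b)
j = 167604353/29424543 (j = 12929*(1/3561) + 17066*(1/8263) = 12929/3561 + 17066/8263 = 167604353/29424543 ≈ 5.6961)
j - (E(-1, W(-4, 4)) - 1*25)² = 167604353/29424543 - ((2 - 1*1) - 1*25)² = 167604353/29424543 - ((2 - 1) - 25)² = 167604353/29424543 - (1 - 25)² = 167604353/29424543 - 1*(-24)² = 167604353/29424543 - 1*576 = 167604353/29424543 - 576 = -16780932415/29424543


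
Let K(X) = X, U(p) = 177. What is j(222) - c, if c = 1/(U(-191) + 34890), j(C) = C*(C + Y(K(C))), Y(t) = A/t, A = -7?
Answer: 1727996558/35067 ≈ 49277.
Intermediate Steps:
Y(t) = -7/t
j(C) = C*(C - 7/C)
c = 1/35067 (c = 1/(177 + 34890) = 1/35067 ≈ 2.8517e-5)
j(222) - c = (-7 + 222²) - 1*1/35067 = (-7 + 49284) - 1/35067 = 49277 - 1/35067 = 1727996558/35067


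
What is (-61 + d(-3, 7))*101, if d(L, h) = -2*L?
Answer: -5555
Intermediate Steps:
(-61 + d(-3, 7))*101 = (-61 - 2*(-3))*101 = (-61 + 6)*101 = -55*101 = -5555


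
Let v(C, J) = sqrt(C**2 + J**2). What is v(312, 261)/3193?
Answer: 3*sqrt(18385)/3193 ≈ 0.12740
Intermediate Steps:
v(312, 261)/3193 = sqrt(312**2 + 261**2)/3193 = sqrt(97344 + 68121)*(1/3193) = sqrt(165465)*(1/3193) = (3*sqrt(18385))*(1/3193) = 3*sqrt(18385)/3193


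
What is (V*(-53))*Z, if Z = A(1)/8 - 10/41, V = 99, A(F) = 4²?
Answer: -377784/41 ≈ -9214.3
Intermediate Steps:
A(F) = 16
Z = 72/41 (Z = 16/8 - 10/41 = 16*(⅛) - 10*1/41 = 2 - 10/41 = 72/41 ≈ 1.7561)
(V*(-53))*Z = (99*(-53))*(72/41) = -5247*72/41 = -377784/41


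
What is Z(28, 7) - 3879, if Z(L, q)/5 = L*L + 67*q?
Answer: 2386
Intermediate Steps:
Z(L, q) = 5*L**2 + 335*q (Z(L, q) = 5*(L*L + 67*q) = 5*(L**2 + 67*q) = 5*L**2 + 335*q)
Z(28, 7) - 3879 = (5*28**2 + 335*7) - 3879 = (5*784 + 2345) - 3879 = (3920 + 2345) - 3879 = 6265 - 3879 = 2386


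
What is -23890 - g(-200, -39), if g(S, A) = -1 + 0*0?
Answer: -23889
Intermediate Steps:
g(S, A) = -1 (g(S, A) = -1 + 0 = -1)
-23890 - g(-200, -39) = -23890 - 1*(-1) = -23890 + 1 = -23889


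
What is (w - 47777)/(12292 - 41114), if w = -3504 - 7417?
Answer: 29349/14411 ≈ 2.0366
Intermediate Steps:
w = -10921
(w - 47777)/(12292 - 41114) = (-10921 - 47777)/(12292 - 41114) = -58698/(-28822) = -58698*(-1/28822) = 29349/14411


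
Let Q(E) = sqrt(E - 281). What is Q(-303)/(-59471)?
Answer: -2*I*sqrt(146)/59471 ≈ -0.00040635*I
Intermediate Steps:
Q(E) = sqrt(-281 + E)
Q(-303)/(-59471) = sqrt(-281 - 303)/(-59471) = sqrt(-584)*(-1/59471) = (2*I*sqrt(146))*(-1/59471) = -2*I*sqrt(146)/59471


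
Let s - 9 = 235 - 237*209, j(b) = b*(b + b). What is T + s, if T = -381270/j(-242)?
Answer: -2886751631/58564 ≈ -49292.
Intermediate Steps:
j(b) = 2*b**2 (j(b) = b*(2*b) = 2*b**2)
T = -190635/58564 (T = -381270/(2*(-242)**2) = -381270/(2*58564) = -381270/117128 = -381270*1/117128 = -190635/58564 ≈ -3.2552)
s = -49289 (s = 9 + (235 - 237*209) = 9 + (235 - 49533) = 9 - 49298 = -49289)
T + s = -190635/58564 - 49289 = -2886751631/58564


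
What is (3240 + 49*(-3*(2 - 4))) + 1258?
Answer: 4792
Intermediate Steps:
(3240 + 49*(-3*(2 - 4))) + 1258 = (3240 + 49*(-3*(-2))) + 1258 = (3240 + 49*6) + 1258 = (3240 + 294) + 1258 = 3534 + 1258 = 4792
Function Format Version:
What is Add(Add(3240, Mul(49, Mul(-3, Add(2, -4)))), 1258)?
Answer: 4792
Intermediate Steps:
Add(Add(3240, Mul(49, Mul(-3, Add(2, -4)))), 1258) = Add(Add(3240, Mul(49, Mul(-3, -2))), 1258) = Add(Add(3240, Mul(49, 6)), 1258) = Add(Add(3240, 294), 1258) = Add(3534, 1258) = 4792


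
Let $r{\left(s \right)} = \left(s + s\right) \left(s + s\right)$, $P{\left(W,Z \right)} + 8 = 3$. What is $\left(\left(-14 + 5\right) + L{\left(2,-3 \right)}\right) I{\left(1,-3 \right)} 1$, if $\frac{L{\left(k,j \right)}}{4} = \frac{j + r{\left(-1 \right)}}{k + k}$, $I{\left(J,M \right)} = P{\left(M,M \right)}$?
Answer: $40$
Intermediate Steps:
$P{\left(W,Z \right)} = -5$ ($P{\left(W,Z \right)} = -8 + 3 = -5$)
$r{\left(s \right)} = 4 s^{2}$ ($r{\left(s \right)} = 2 s 2 s = 4 s^{2}$)
$I{\left(J,M \right)} = -5$
$L{\left(k,j \right)} = \frac{2 \left(4 + j\right)}{k}$ ($L{\left(k,j \right)} = 4 \frac{j + 4 \left(-1\right)^{2}}{k + k} = 4 \frac{j + 4 \cdot 1}{2 k} = 4 \left(j + 4\right) \frac{1}{2 k} = 4 \left(4 + j\right) \frac{1}{2 k} = 4 \frac{4 + j}{2 k} = \frac{2 \left(4 + j\right)}{k}$)
$\left(\left(-14 + 5\right) + L{\left(2,-3 \right)}\right) I{\left(1,-3 \right)} 1 = \left(\left(-14 + 5\right) + \frac{2 \left(4 - 3\right)}{2}\right) \left(-5\right) 1 = \left(-9 + 2 \cdot \frac{1}{2} \cdot 1\right) \left(-5\right) 1 = \left(-9 + 1\right) \left(-5\right) 1 = \left(-8\right) \left(-5\right) 1 = 40 \cdot 1 = 40$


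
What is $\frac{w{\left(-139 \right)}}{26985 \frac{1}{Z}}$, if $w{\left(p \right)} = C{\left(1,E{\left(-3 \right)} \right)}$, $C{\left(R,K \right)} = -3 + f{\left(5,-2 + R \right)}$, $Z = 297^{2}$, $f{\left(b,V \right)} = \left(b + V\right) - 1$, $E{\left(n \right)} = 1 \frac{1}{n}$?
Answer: $0$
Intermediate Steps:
$E{\left(n \right)} = \frac{1}{n}$
$f{\left(b,V \right)} = -1 + V + b$ ($f{\left(b,V \right)} = \left(V + b\right) - 1 = -1 + V + b$)
$Z = 88209$
$C{\left(R,K \right)} = -1 + R$ ($C{\left(R,K \right)} = -3 + \left(-1 + \left(-2 + R\right) + 5\right) = -3 + \left(2 + R\right) = -1 + R$)
$w{\left(p \right)} = 0$ ($w{\left(p \right)} = -1 + 1 = 0$)
$\frac{w{\left(-139 \right)}}{26985 \frac{1}{Z}} = \frac{0}{26985 \cdot \frac{1}{88209}} = \frac{0}{\frac{8995}{29403}} = 0 \cdot \frac{29403}{8995} = 0$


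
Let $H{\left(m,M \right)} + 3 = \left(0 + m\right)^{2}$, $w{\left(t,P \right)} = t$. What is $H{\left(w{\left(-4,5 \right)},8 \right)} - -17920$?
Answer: $17933$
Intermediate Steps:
$H{\left(m,M \right)} = -3 + m^{2}$ ($H{\left(m,M \right)} = -3 + \left(0 + m\right)^{2} = -3 + m^{2}$)
$H{\left(w{\left(-4,5 \right)},8 \right)} - -17920 = \left(-3 + \left(-4\right)^{2}\right) - -17920 = \left(-3 + 16\right) + 17920 = 13 + 17920 = 17933$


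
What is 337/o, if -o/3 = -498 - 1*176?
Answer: ⅙ ≈ 0.16667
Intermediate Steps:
o = 2022 (o = -3*(-498 - 1*176) = -3*(-498 - 176) = -3*(-674) = 2022)
337/o = 337/2022 = 337*(1/2022) = ⅙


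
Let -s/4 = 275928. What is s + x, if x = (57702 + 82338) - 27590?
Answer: -991262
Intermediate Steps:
s = -1103712 (s = -4*275928 = -1103712)
x = 112450 (x = 140040 - 27590 = 112450)
s + x = -1103712 + 112450 = -991262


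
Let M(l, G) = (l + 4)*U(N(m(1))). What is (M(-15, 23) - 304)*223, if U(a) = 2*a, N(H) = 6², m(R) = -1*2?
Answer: -244408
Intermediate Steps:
m(R) = -2
N(H) = 36
M(l, G) = 288 + 72*l (M(l, G) = (l + 4)*(2*36) = (4 + l)*72 = 288 + 72*l)
(M(-15, 23) - 304)*223 = ((288 + 72*(-15)) - 304)*223 = ((288 - 1080) - 304)*223 = (-792 - 304)*223 = -1096*223 = -244408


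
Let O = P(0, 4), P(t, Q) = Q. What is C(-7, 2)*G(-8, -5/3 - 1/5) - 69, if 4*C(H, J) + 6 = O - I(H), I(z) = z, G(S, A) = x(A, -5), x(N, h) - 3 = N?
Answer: -811/12 ≈ -67.583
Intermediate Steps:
x(N, h) = 3 + N
G(S, A) = 3 + A
O = 4
C(H, J) = -1/2 - H/4 (C(H, J) = -3/2 + (4 - H)/4 = -3/2 + (1 - H/4) = -1/2 - H/4)
C(-7, 2)*G(-8, -5/3 - 1/5) - 69 = (-1/2 - 1/4*(-7))*(3 + (-5/3 - 1/5)) - 69 = (-1/2 + 7/4)*(3 + (-5*1/3 - 1*1/5)) - 69 = 5*(3 + (-5/3 - 1/5))/4 - 69 = 5*(3 - 28/15)/4 - 69 = (5/4)*(17/15) - 69 = 17/12 - 69 = -811/12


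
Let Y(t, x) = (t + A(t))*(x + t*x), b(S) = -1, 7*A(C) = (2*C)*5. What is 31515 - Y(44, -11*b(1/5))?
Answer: -149655/7 ≈ -21379.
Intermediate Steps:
A(C) = 10*C/7 (A(C) = ((2*C)*5)/7 = (10*C)/7 = 10*C/7)
Y(t, x) = 17*t*(x + t*x)/7 (Y(t, x) = (t + 10*t/7)*(x + t*x) = (17*t/7)*(x + t*x) = 17*t*(x + t*x)/7)
31515 - Y(44, -11*b(1/5)) = 31515 - 17*44*(-11*(-1))*(1 + 44)/7 = 31515 - 17*44*11*45/7 = 31515 - 1*370260/7 = 31515 - 370260/7 = -149655/7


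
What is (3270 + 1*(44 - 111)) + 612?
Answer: 3815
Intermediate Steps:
(3270 + 1*(44 - 111)) + 612 = (3270 + 1*(-67)) + 612 = (3270 - 67) + 612 = 3203 + 612 = 3815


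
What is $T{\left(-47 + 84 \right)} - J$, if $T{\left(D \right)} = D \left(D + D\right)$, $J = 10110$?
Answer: $-7372$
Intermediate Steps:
$T{\left(D \right)} = 2 D^{2}$ ($T{\left(D \right)} = D 2 D = 2 D^{2}$)
$T{\left(-47 + 84 \right)} - J = 2 \left(-47 + 84\right)^{2} - 10110 = 2 \cdot 37^{2} - 10110 = 2 \cdot 1369 - 10110 = 2738 - 10110 = -7372$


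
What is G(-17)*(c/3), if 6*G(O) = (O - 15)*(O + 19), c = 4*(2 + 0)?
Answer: -256/9 ≈ -28.444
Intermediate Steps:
c = 8 (c = 4*2 = 8)
G(O) = (-15 + O)*(19 + O)/6 (G(O) = ((O - 15)*(O + 19))/6 = ((-15 + O)*(19 + O))/6 = (-15 + O)*(19 + O)/6)
G(-17)*(c/3) = (-95/2 + (⅙)*(-17)² + (⅔)*(-17))*(8/3) = (-95/2 + (⅙)*289 - 34/3)*(8*(⅓)) = (-95/2 + 289/6 - 34/3)*(8/3) = -32/3*8/3 = -256/9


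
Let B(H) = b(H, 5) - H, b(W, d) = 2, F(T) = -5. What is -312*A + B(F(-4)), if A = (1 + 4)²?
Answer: -7793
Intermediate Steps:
A = 25 (A = 5² = 25)
B(H) = 2 - H
-312*A + B(F(-4)) = -312*25 + (2 - 1*(-5)) = -7800 + (2 + 5) = -7800 + 7 = -7793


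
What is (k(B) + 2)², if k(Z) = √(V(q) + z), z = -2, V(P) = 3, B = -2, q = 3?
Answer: 9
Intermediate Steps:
k(Z) = 1 (k(Z) = √(3 - 2) = √1 = 1)
(k(B) + 2)² = (1 + 2)² = 3² = 9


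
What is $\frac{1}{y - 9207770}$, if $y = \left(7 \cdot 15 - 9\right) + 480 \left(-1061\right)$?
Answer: $- \frac{1}{9716954} \approx -1.0291 \cdot 10^{-7}$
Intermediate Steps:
$y = -509184$ ($y = \left(105 - 9\right) - 509280 = 96 - 509280 = -509184$)
$\frac{1}{y - 9207770} = \frac{1}{-509184 - 9207770} = \frac{1}{-9716954} = - \frac{1}{9716954}$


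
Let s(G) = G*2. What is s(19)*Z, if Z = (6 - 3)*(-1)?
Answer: -114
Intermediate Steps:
s(G) = 2*G
Z = -3 (Z = 3*(-1) = -3)
s(19)*Z = (2*19)*(-3) = 38*(-3) = -114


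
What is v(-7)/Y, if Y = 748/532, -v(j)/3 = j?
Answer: 2793/187 ≈ 14.936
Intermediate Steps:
v(j) = -3*j
Y = 187/133 (Y = 748*(1/532) = 187/133 ≈ 1.4060)
v(-7)/Y = (-3*(-7))/(187/133) = 21*(133/187) = 2793/187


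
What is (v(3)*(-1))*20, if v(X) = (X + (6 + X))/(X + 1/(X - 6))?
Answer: -90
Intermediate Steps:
v(X) = (6 + 2*X)/(X + 1/(-6 + X))
(v(3)*(-1))*20 = ((2*(-18 + 3**2 - 3*3)/(1 + 3**2 - 6*3))*(-1))*20 = ((2*(-18 + 9 - 9)/(1 + 9 - 18))*(-1))*20 = ((2*(-18)/(-8))*(-1))*20 = ((2*(-1/8)*(-18))*(-1))*20 = ((9/2)*(-1))*20 = -9/2*20 = -90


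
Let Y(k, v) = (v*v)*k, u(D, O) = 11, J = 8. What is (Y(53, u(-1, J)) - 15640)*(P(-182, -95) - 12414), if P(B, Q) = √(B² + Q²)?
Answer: 114543978 - 9227*√42149 ≈ 1.1265e+8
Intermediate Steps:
Y(k, v) = k*v² (Y(k, v) = v²*k = k*v²)
(Y(53, u(-1, J)) - 15640)*(P(-182, -95) - 12414) = (53*11² - 15640)*(√((-182)² + (-95)²) - 12414) = (53*121 - 15640)*(√(33124 + 9025) - 12414) = (6413 - 15640)*(√42149 - 12414) = -9227*(-12414 + √42149) = 114543978 - 9227*√42149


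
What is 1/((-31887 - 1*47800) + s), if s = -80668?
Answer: -1/160355 ≈ -6.2362e-6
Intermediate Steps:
1/((-31887 - 1*47800) + s) = 1/((-31887 - 1*47800) - 80668) = 1/((-31887 - 47800) - 80668) = 1/(-79687 - 80668) = 1/(-160355) = -1/160355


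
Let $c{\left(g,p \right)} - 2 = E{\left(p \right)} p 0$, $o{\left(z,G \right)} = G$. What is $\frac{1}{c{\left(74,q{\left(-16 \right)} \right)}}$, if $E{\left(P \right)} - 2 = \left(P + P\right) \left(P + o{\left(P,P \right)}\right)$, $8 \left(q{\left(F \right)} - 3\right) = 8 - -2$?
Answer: $\frac{1}{2} \approx 0.5$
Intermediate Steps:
$q{\left(F \right)} = \frac{17}{4}$ ($q{\left(F \right)} = 3 + \frac{8 - -2}{8} = 3 + \frac{8 + 2}{8} = 3 + \frac{1}{8} \cdot 10 = 3 + \frac{5}{4} = \frac{17}{4}$)
$E{\left(P \right)} = 2 + 4 P^{2}$ ($E{\left(P \right)} = 2 + \left(P + P\right) \left(P + P\right) = 2 + 2 P 2 P = 2 + 4 P^{2}$)
$c{\left(g,p \right)} = 2$ ($c{\left(g,p \right)} = 2 + \left(2 + 4 p^{2}\right) p 0 = 2 + p \left(2 + 4 p^{2}\right) 0 = 2 + 0 = 2$)
$\frac{1}{c{\left(74,q{\left(-16 \right)} \right)}} = \frac{1}{2}$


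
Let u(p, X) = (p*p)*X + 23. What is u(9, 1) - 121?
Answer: -17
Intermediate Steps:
u(p, X) = 23 + X*p² (u(p, X) = p²*X + 23 = X*p² + 23 = 23 + X*p²)
u(9, 1) - 121 = (23 + 1*9²) - 121 = (23 + 1*81) - 121 = (23 + 81) - 121 = 104 - 121 = -17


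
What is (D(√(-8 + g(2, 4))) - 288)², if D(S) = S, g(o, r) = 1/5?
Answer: (1440 - I*√195)²/25 ≈ 82936.0 - 1608.7*I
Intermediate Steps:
g(o, r) = ⅕
(D(√(-8 + g(2, 4))) - 288)² = (√(-8 + ⅕) - 288)² = (√(-39/5) - 288)² = (I*√195/5 - 288)² = (-288 + I*√195/5)²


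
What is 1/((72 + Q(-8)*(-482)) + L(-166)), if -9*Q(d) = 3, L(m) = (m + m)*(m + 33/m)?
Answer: 3/166232 ≈ 1.8047e-5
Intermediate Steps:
L(m) = 2*m*(m + 33/m) (L(m) = (2*m)*(m + 33/m) = 2*m*(m + 33/m))
Q(d) = -1/3 (Q(d) = -1/9*3 = -1/3)
1/((72 + Q(-8)*(-482)) + L(-166)) = 1/((72 - 1/3*(-482)) + (66 + 2*(-166)**2)) = 1/((72 + 482/3) + (66 + 2*27556)) = 1/(698/3 + (66 + 55112)) = 1/(698/3 + 55178) = 1/(166232/3) = 3/166232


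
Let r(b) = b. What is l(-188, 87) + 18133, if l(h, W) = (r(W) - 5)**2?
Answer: 24857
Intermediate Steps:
l(h, W) = (-5 + W)**2 (l(h, W) = (W - 5)**2 = (-5 + W)**2)
l(-188, 87) + 18133 = (-5 + 87)**2 + 18133 = 82**2 + 18133 = 6724 + 18133 = 24857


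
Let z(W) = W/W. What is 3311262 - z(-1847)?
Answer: 3311261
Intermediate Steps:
z(W) = 1
3311262 - z(-1847) = 3311262 - 1*1 = 3311262 - 1 = 3311261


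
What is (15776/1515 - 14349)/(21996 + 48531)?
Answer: -21722959/106848405 ≈ -0.20331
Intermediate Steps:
(15776/1515 - 14349)/(21996 + 48531) = (15776*(1/1515) - 14349)/70527 = (15776/1515 - 14349)*(1/70527) = -21722959/1515*1/70527 = -21722959/106848405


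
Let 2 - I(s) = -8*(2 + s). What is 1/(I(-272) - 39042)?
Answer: -1/41200 ≈ -2.4272e-5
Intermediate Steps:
I(s) = 18 + 8*s (I(s) = 2 - (-8)*(2 + s) = 2 - (-16 - 8*s) = 2 + (16 + 8*s) = 18 + 8*s)
1/(I(-272) - 39042) = 1/((18 + 8*(-272)) - 39042) = 1/((18 - 2176) - 39042) = 1/(-2158 - 39042) = 1/(-41200) = -1/41200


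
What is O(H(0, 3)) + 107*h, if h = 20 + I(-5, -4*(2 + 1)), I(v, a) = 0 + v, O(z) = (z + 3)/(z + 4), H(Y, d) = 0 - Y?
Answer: 6423/4 ≈ 1605.8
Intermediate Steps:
H(Y, d) = -Y
O(z) = (3 + z)/(4 + z)
I(v, a) = v
h = 15 (h = 20 - 5 = 15)
O(H(0, 3)) + 107*h = (3 - 1*0)/(4 - 1*0) + 107*15 = (3 + 0)/(4 + 0) + 1605 = 3/4 + 1605 = (¼)*3 + 1605 = ¾ + 1605 = 6423/4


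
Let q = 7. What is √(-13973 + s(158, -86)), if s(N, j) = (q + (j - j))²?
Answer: 118*I ≈ 118.0*I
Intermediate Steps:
s(N, j) = 49 (s(N, j) = (7 + (j - j))² = (7 + 0)² = 7² = 49)
√(-13973 + s(158, -86)) = √(-13973 + 49) = √(-13924) = 118*I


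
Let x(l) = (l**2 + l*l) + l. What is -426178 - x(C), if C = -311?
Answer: -619309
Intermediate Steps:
x(l) = l + 2*l**2 (x(l) = (l**2 + l**2) + l = 2*l**2 + l = l + 2*l**2)
-426178 - x(C) = -426178 - (-311)*(1 + 2*(-311)) = -426178 - (-311)*(1 - 622) = -426178 - (-311)*(-621) = -426178 - 1*193131 = -426178 - 193131 = -619309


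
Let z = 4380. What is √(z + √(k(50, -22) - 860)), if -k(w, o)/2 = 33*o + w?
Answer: √(4380 + 2*√123) ≈ 66.349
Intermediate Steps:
k(w, o) = -66*o - 2*w (k(w, o) = -2*(33*o + w) = -2*(w + 33*o) = -66*o - 2*w)
√(z + √(k(50, -22) - 860)) = √(4380 + √((-66*(-22) - 2*50) - 860)) = √(4380 + √((1452 - 100) - 860)) = √(4380 + √(1352 - 860)) = √(4380 + √492) = √(4380 + 2*√123)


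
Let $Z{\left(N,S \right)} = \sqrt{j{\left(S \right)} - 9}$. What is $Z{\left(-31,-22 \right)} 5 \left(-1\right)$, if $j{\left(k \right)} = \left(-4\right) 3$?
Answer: $- 5 i \sqrt{21} \approx - 22.913 i$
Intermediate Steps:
$j{\left(k \right)} = -12$
$Z{\left(N,S \right)} = i \sqrt{21}$ ($Z{\left(N,S \right)} = \sqrt{-12 - 9} = \sqrt{-21} = i \sqrt{21}$)
$Z{\left(-31,-22 \right)} 5 \left(-1\right) = i \sqrt{21} \cdot 5 \left(-1\right) = i \sqrt{21} \left(-5\right) = - 5 i \sqrt{21}$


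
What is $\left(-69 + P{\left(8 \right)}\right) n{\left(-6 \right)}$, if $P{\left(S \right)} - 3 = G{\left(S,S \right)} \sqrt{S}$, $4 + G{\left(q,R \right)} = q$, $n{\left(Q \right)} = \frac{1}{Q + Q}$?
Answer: $\frac{11}{2} - \frac{2 \sqrt{2}}{3} \approx 4.5572$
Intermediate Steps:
$n{\left(Q \right)} = \frac{1}{2 Q}$
$G{\left(q,R \right)} = -4 + q$
$P{\left(S \right)} = 3 + \sqrt{S} \left(-4 + S\right)$ ($P{\left(S \right)} = 3 + \left(-4 + S\right) \sqrt{S} = 3 + \sqrt{S} \left(-4 + S\right)$)
$\left(-69 + P{\left(8 \right)}\right) n{\left(-6 \right)} = \left(-69 + \left(3 + \sqrt{8} \left(-4 + 8\right)\right)\right) \frac{1}{2 \left(-6\right)} = \left(-69 + \left(3 + 2 \sqrt{2} \cdot 4\right)\right) \frac{1}{2} \left(- \frac{1}{6}\right) = \left(-69 + \left(3 + 8 \sqrt{2}\right)\right) \left(- \frac{1}{12}\right) = \left(-66 + 8 \sqrt{2}\right) \left(- \frac{1}{12}\right) = \frac{11}{2} - \frac{2 \sqrt{2}}{3}$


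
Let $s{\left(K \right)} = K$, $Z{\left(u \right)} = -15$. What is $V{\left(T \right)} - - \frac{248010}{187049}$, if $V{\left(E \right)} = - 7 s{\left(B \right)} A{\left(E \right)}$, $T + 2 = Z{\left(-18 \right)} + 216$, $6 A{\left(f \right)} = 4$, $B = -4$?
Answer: $\frac{11218774}{561147} \approx 19.993$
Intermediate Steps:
$A{\left(f \right)} = \frac{2}{3}$ ($A{\left(f \right)} = \frac{1}{6} \cdot 4 = \frac{2}{3}$)
$T = 199$ ($T = -2 + \left(-15 + 216\right) = -2 + 201 = 199$)
$V{\left(E \right)} = \frac{56}{3}$ ($V{\left(E \right)} = \left(-7\right) \left(-4\right) \frac{2}{3} = 28 \cdot \frac{2}{3} = \frac{56}{3}$)
$V{\left(T \right)} - - \frac{248010}{187049} = \frac{56}{3} - - \frac{248010}{187049} = \frac{56}{3} + \frac{248010}{187049} = \frac{11218774}{561147}$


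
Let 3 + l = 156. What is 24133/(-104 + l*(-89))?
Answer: -24133/13721 ≈ -1.7588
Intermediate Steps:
l = 153 (l = -3 + 156 = 153)
24133/(-104 + l*(-89)) = 24133/(-104 + 153*(-89)) = 24133/(-104 - 13617) = 24133/(-13721) = 24133*(-1/13721) = -24133/13721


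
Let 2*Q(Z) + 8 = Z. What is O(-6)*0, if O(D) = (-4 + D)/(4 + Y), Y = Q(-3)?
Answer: 0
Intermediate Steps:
Q(Z) = -4 + Z/2
Y = -11/2 (Y = -4 + (½)*(-3) = -4 - 3/2 = -11/2 ≈ -5.5000)
O(D) = 8/3 - 2*D/3 (O(D) = (-4 + D)/(4 - 11/2) = (-4 + D)/(-3/2) = (-4 + D)*(-⅔) = 8/3 - 2*D/3)
O(-6)*0 = (8/3 - ⅔*(-6))*0 = (8/3 + 4)*0 = (20/3)*0 = 0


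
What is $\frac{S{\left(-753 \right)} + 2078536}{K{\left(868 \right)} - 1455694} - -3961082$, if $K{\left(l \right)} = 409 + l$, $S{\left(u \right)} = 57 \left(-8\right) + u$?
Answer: $\frac{5761062921867}{1454417} \approx 3.9611 \cdot 10^{6}$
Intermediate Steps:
$S{\left(u \right)} = -456 + u$
$\frac{S{\left(-753 \right)} + 2078536}{K{\left(868 \right)} - 1455694} - -3961082 = \frac{\left(-456 - 753\right) + 2078536}{\left(409 + 868\right) - 1455694} - -3961082 = \frac{-1209 + 2078536}{1277 - 1455694} + 3961082 = \frac{2077327}{-1454417} + 3961082 = 2077327 \left(- \frac{1}{1454417}\right) + 3961082 = - \frac{2077327}{1454417} + 3961082 = \frac{5761062921867}{1454417}$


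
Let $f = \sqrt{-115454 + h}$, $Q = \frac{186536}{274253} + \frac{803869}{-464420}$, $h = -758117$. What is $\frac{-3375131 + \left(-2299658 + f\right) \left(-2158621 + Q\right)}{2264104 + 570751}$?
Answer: $\frac{4105642663067462749679}{2344619811189950} - \frac{3570657423436561 i \sqrt{873571}}{4689239622379900} \approx 1.7511 \cdot 10^{6} - 711.7 i$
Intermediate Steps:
$Q = - \frac{1738083581}{1654137380}$ ($Q = 186536 \cdot \frac{1}{274253} + 803869 \left(- \frac{1}{464420}\right) = \frac{26648}{39179} - \frac{73079}{42220} = - \frac{1738083581}{1654137380} \approx -1.0507$)
$f = i \sqrt{873571}$ ($f = \sqrt{-115454 - 758117} = \sqrt{-873571} = i \sqrt{873571} \approx 934.65 i$)
$\frac{-3375131 + \left(-2299658 + f\right) \left(-2158621 + Q\right)}{2264104 + 570751} = \frac{-3375131 + \left(-2299658 + i \sqrt{873571}\right) \left(-2158621 - \frac{1738083581}{1654137380}\right)}{2264104 + 570751} = \frac{-3375131 + \left(-2299658 + i \sqrt{873571}\right) \left(- \frac{3570657423436561}{1654137380}\right)}{2834855} = \left(-3375131 + \left(\frac{4105645454532637498069}{827068690} - \frac{3570657423436561 i \sqrt{873571}}{1654137380}\right)\right) \frac{1}{2834855} = \left(\frac{4105642663067462749679}{827068690} - \frac{3570657423436561 i \sqrt{873571}}{1654137380}\right) \frac{1}{2834855} = \frac{4105642663067462749679}{2344619811189950} - \frac{3570657423436561 i \sqrt{873571}}{4689239622379900}$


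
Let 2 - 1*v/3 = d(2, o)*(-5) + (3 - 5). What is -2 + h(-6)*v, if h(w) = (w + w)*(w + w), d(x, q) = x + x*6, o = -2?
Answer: 31966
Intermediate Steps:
d(x, q) = 7*x (d(x, q) = x + 6*x = 7*x)
h(w) = 4*w**2 (h(w) = (2*w)*(2*w) = 4*w**2)
v = 222 (v = 6 - 3*((7*2)*(-5) + (3 - 5)) = 6 - 3*(14*(-5) - 2) = 6 - 3*(-70 - 2) = 6 - 3*(-72) = 6 + 216 = 222)
-2 + h(-6)*v = -2 + (4*(-6)**2)*222 = -2 + (4*36)*222 = -2 + 144*222 = -2 + 31968 = 31966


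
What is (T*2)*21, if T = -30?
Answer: -1260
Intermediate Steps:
(T*2)*21 = -30*2*21 = -60*21 = -1260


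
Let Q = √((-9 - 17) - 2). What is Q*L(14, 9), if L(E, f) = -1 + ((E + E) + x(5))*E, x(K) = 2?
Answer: 838*I*√7 ≈ 2217.1*I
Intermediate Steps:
Q = 2*I*√7 (Q = √(-26 - 2) = √(-28) = 2*I*√7 ≈ 5.2915*I)
L(E, f) = -1 + E*(2 + 2*E) (L(E, f) = -1 + ((E + E) + 2)*E = -1 + (2*E + 2)*E = -1 + (2 + 2*E)*E = -1 + E*(2 + 2*E))
Q*L(14, 9) = (2*I*√7)*(-1 + 2*14 + 2*14²) = (2*I*√7)*(-1 + 28 + 2*196) = (2*I*√7)*(-1 + 28 + 392) = (2*I*√7)*419 = 838*I*√7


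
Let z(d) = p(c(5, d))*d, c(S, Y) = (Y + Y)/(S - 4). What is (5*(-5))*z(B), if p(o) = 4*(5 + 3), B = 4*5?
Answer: -16000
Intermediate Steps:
c(S, Y) = 2*Y/(-4 + S) (c(S, Y) = (2*Y)/(-4 + S) = 2*Y/(-4 + S))
B = 20
p(o) = 32 (p(o) = 4*8 = 32)
z(d) = 32*d
(5*(-5))*z(B) = (5*(-5))*(32*20) = -25*640 = -16000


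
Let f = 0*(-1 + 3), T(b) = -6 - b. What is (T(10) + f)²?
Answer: 256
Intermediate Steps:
f = 0 (f = 0*2 = 0)
(T(10) + f)² = ((-6 - 1*10) + 0)² = ((-6 - 10) + 0)² = (-16 + 0)² = (-16)² = 256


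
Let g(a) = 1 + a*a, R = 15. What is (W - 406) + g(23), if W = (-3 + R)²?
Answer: 268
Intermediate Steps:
g(a) = 1 + a²
W = 144 (W = (-3 + 15)² = 12² = 144)
(W - 406) + g(23) = (144 - 406) + (1 + 23²) = -262 + (1 + 529) = -262 + 530 = 268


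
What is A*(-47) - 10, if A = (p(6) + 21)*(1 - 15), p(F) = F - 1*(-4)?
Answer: 20388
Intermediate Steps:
p(F) = 4 + F (p(F) = F + 4 = 4 + F)
A = -434 (A = ((4 + 6) + 21)*(1 - 15) = (10 + 21)*(-14) = 31*(-14) = -434)
A*(-47) - 10 = -434*(-47) - 10 = 20398 - 10 = 20388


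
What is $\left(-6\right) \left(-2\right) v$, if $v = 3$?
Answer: $36$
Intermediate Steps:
$\left(-6\right) \left(-2\right) v = \left(-6\right) \left(-2\right) 3 = 12 \cdot 3 = 36$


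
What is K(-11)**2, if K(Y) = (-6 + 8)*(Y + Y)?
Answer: 1936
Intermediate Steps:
K(Y) = 4*Y (K(Y) = 2*(2*Y) = 4*Y)
K(-11)**2 = (4*(-11))**2 = (-44)**2 = 1936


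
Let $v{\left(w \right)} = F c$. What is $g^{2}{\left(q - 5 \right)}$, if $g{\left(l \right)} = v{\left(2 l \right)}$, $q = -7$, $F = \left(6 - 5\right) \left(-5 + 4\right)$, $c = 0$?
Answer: $0$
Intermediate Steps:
$F = -1$ ($F = 1 \left(-1\right) = -1$)
$v{\left(w \right)} = 0$ ($v{\left(w \right)} = \left(-1\right) 0 = 0$)
$g{\left(l \right)} = 0$
$g^{2}{\left(q - 5 \right)} = 0^{2} = 0$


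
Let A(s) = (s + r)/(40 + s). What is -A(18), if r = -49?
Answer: 31/58 ≈ 0.53448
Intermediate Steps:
A(s) = (-49 + s)/(40 + s) (A(s) = (s - 49)/(40 + s) = (-49 + s)/(40 + s))
-A(18) = -(-49 + 18)/(40 + 18) = -(-31)/58 = -1*(-31/58) = 31/58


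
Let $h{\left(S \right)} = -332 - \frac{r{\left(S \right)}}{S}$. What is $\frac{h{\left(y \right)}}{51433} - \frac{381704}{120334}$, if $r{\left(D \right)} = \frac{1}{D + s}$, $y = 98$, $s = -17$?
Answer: $- \frac{78078694825847}{24564691190718} \approx -3.1785$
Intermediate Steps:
$r{\left(D \right)} = \frac{1}{-17 + D}$ ($r{\left(D \right)} = \frac{1}{D - 17} = \frac{1}{-17 + D}$)
$h{\left(S \right)} = -332 - \frac{1}{S \left(-17 + S\right)}$ ($h{\left(S \right)} = -332 - \frac{1}{\left(-17 + S\right) S} = -332 - \frac{1}{S \left(-17 + S\right)}$)
$\frac{h{\left(y \right)}}{51433} - \frac{381704}{120334} = \frac{\frac{1}{98} \frac{1}{-17 + 98} \left(-1 - 32536 \left(-17 + 98\right)\right)}{51433} - \frac{381704}{120334} = \frac{-1 - 32536 \cdot 81}{98 \cdot 81} \cdot \frac{1}{51433} - \frac{190852}{60167} = \frac{1}{98} \cdot \frac{1}{81} \left(-1 - 2635416\right) \frac{1}{51433} - \frac{190852}{60167} = \frac{1}{98} \cdot \frac{1}{81} \left(-2635417\right) \frac{1}{51433} - \frac{190852}{60167} = \left(- \frac{2635417}{7938}\right) \frac{1}{51433} - \frac{190852}{60167} = - \frac{2635417}{408275154} - \frac{190852}{60167} = - \frac{78078694825847}{24564691190718}$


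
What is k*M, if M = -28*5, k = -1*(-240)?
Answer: -33600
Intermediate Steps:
k = 240
M = -140
k*M = 240*(-140) = -33600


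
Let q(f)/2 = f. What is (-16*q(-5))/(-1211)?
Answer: -160/1211 ≈ -0.13212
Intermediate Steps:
q(f) = 2*f
(-16*q(-5))/(-1211) = (-32*(-5))/(-1211) = -(-16)*(-10)/1211 = -1/1211*160 = -160/1211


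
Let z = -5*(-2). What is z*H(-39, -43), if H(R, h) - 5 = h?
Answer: -380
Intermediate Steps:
H(R, h) = 5 + h
z = 10
z*H(-39, -43) = 10*(5 - 43) = 10*(-38) = -380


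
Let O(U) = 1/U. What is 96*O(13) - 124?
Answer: -1516/13 ≈ -116.62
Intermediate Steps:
96*O(13) - 124 = 96/13 - 124 = -1516/13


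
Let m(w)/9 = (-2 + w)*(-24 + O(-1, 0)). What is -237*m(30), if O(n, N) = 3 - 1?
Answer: 1313928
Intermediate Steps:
O(n, N) = 2
m(w) = 396 - 198*w (m(w) = 9*((-2 + w)*(-24 + 2)) = 9*((-2 + w)*(-22)) = 9*(44 - 22*w) = 396 - 198*w)
-237*m(30) = -237*(396 - 198*30) = -237*(396 - 5940) = -237*(-5544) = 1313928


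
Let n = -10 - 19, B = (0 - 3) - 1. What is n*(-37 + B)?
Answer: 1189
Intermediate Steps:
B = -4 (B = -3 - 1 = -4)
n = -29
n*(-37 + B) = -29*(-37 - 4) = -29*(-41) = 1189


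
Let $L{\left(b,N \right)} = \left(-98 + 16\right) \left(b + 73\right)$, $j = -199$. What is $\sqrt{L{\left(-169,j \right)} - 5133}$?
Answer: $\sqrt{2739} \approx 52.335$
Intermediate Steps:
$L{\left(b,N \right)} = -5986 - 82 b$ ($L{\left(b,N \right)} = - 82 \left(73 + b\right) = -5986 - 82 b$)
$\sqrt{L{\left(-169,j \right)} - 5133} = \sqrt{\left(-5986 - -13858\right) - 5133} = \sqrt{\left(-5986 + 13858\right) - 5133} = \sqrt{7872 - 5133} = \sqrt{2739}$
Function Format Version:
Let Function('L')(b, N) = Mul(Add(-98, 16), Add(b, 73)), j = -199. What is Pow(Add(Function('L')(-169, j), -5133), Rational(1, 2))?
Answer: Pow(2739, Rational(1, 2)) ≈ 52.335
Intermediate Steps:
Function('L')(b, N) = Add(-5986, Mul(-82, b)) (Function('L')(b, N) = Mul(-82, Add(73, b)) = Add(-5986, Mul(-82, b)))
Pow(Add(Function('L')(-169, j), -5133), Rational(1, 2)) = Pow(Add(Add(-5986, Mul(-82, -169)), -5133), Rational(1, 2)) = Pow(Add(Add(-5986, 13858), -5133), Rational(1, 2)) = Pow(Add(7872, -5133), Rational(1, 2)) = Pow(2739, Rational(1, 2))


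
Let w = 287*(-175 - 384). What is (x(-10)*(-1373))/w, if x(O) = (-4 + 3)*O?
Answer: 13730/160433 ≈ 0.085581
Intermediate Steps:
x(O) = -O
w = -160433 (w = 287*(-559) = -160433)
(x(-10)*(-1373))/w = (-1*(-10)*(-1373))/(-160433) = (10*(-1373))*(-1/160433) = -13730*(-1/160433) = 13730/160433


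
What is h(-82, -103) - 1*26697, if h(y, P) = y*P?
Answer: -18251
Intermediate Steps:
h(y, P) = P*y
h(-82, -103) - 1*26697 = -103*(-82) - 1*26697 = 8446 - 26697 = -18251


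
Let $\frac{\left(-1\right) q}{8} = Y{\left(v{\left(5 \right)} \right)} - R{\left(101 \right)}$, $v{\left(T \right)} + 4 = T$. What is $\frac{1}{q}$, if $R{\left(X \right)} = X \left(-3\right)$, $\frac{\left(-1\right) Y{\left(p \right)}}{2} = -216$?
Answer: $- \frac{1}{5880} \approx -0.00017007$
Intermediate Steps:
$v{\left(T \right)} = -4 + T$
$Y{\left(p \right)} = 432$ ($Y{\left(p \right)} = \left(-2\right) \left(-216\right) = 432$)
$R{\left(X \right)} = - 3 X$
$q = -5880$ ($q = - 8 \left(432 - \left(-3\right) 101\right) = - 8 \left(432 - -303\right) = - 8 \left(432 + 303\right) = \left(-8\right) 735 = -5880$)
$\frac{1}{q} = \frac{1}{-5880} = - \frac{1}{5880}$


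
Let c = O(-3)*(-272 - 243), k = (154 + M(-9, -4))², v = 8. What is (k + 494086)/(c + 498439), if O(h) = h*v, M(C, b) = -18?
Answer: 512582/510799 ≈ 1.0035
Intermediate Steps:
O(h) = 8*h (O(h) = h*8 = 8*h)
k = 18496 (k = (154 - 18)² = 136² = 18496)
c = 12360 (c = (8*(-3))*(-272 - 243) = -24*(-515) = 12360)
(k + 494086)/(c + 498439) = (18496 + 494086)/(12360 + 498439) = 512582/510799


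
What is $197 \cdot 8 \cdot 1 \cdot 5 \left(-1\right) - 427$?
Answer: $-8307$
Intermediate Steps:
$197 \cdot 8 \cdot 1 \cdot 5 \left(-1\right) - 427 = 197 \cdot 8 \left(-5\right) - 427 = 197 \left(-40\right) - 427 = -7880 - 427 = -8307$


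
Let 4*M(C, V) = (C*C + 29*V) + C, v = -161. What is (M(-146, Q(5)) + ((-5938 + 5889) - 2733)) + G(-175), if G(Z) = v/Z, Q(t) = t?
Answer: 254767/100 ≈ 2547.7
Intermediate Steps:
G(Z) = -161/Z
M(C, V) = C/4 + C²/4 + 29*V/4 (M(C, V) = ((C*C + 29*V) + C)/4 = ((C² + 29*V) + C)/4 = (C + C² + 29*V)/4 = C/4 + C²/4 + 29*V/4)
(M(-146, Q(5)) + ((-5938 + 5889) - 2733)) + G(-175) = (((¼)*(-146) + (¼)*(-146)² + (29/4)*5) + ((-5938 + 5889) - 2733)) - 161/(-175) = ((-73/2 + (¼)*21316 + 145/4) + (-49 - 2733)) - 161*(-1/175) = ((-73/2 + 5329 + 145/4) - 2782) + 23/25 = (21315/4 - 2782) + 23/25 = 10187/4 + 23/25 = 254767/100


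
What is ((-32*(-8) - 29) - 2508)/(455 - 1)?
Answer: -2281/454 ≈ -5.0242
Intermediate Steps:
((-32*(-8) - 29) - 2508)/(455 - 1) = ((256 - 29) - 2508)/454 = (227 - 2508)*(1/454) = -2281*1/454 = -2281/454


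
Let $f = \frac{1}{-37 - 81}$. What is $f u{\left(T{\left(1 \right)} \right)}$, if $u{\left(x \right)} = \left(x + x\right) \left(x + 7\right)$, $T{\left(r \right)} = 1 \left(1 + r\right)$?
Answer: $- \frac{18}{59} \approx -0.30508$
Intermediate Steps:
$T{\left(r \right)} = 1 + r$
$f = - \frac{1}{118}$ ($f = \frac{1}{-118} = - \frac{1}{118} \approx -0.0084746$)
$u{\left(x \right)} = 2 x \left(7 + x\right)$
$f u{\left(T{\left(1 \right)} \right)} = - \frac{2 \left(1 + 1\right) \left(7 + \left(1 + 1\right)\right)}{118} = - \frac{2 \cdot 2 \left(7 + 2\right)}{118} = - \frac{2 \cdot 2 \cdot 9}{118} = \left(- \frac{1}{118}\right) 36 = - \frac{18}{59}$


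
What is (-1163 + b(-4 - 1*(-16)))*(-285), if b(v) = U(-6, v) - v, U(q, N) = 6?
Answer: 333165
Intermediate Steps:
b(v) = 6 - v
(-1163 + b(-4 - 1*(-16)))*(-285) = (-1163 + (6 - (-4 - 1*(-16))))*(-285) = (-1163 + (6 - (-4 + 16)))*(-285) = (-1163 + (6 - 1*12))*(-285) = (-1163 + (6 - 12))*(-285) = (-1163 - 6)*(-285) = -1169*(-285) = 333165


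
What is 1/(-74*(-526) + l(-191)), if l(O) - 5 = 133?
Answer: 1/39062 ≈ 2.5600e-5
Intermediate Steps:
l(O) = 138 (l(O) = 5 + 133 = 138)
1/(-74*(-526) + l(-191)) = 1/(-74*(-526) + 138) = 1/(38924 + 138) = 1/39062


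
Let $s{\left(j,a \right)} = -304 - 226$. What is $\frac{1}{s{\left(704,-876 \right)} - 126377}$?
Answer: $- \frac{1}{126907} \approx -7.8798 \cdot 10^{-6}$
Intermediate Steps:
$s{\left(j,a \right)} = -530$
$\frac{1}{s{\left(704,-876 \right)} - 126377} = \frac{1}{-530 - 126377} = \frac{1}{-126907} = - \frac{1}{126907}$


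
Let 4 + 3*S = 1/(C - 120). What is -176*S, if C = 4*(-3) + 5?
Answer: 89584/381 ≈ 235.13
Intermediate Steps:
C = -7 (C = -12 + 5 = -7)
S = -509/381 (S = -4/3 + 1/(3*(-7 - 120)) = -4/3 + (⅓)/(-127) = -4/3 + (⅓)*(-1/127) = -4/3 - 1/381 = -509/381 ≈ -1.3360)
-176*S = -176*(-509/381) = 89584/381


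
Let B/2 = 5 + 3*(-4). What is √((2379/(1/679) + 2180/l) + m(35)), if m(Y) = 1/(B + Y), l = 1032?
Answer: √5268661403082/1806 ≈ 1271.0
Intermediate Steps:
B = -14 (B = 2*(5 + 3*(-4)) = 2*(5 - 12) = 2*(-7) = -14)
m(Y) = 1/(-14 + Y)
√((2379/(1/679) + 2180/l) + m(35)) = √((2379/(1/679) + 2180/1032) + 1/(-14 + 35)) = √((2379/(1/679) + 2180*(1/1032)) + 1/21) = √((2379*679 + 545/258) + 1/21) = √((1615341 + 545/258) + 1/21) = √(416758523/258 + 1/21) = √(2917309747/1806) = √5268661403082/1806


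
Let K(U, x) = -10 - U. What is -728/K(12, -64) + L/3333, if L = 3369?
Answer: 37887/1111 ≈ 34.102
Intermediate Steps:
-728/K(12, -64) + L/3333 = -728/(-10 - 1*12) + 3369/3333 = -728/(-10 - 12) + 3369*(1/3333) = -728/(-22) + 1123/1111 = -728*(-1/22) + 1123/1111 = 364/11 + 1123/1111 = 37887/1111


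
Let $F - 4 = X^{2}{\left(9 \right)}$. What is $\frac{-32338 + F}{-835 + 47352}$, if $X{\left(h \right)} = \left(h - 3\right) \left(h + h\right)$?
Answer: $- \frac{20670}{46517} \approx -0.44435$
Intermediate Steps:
$X{\left(h \right)} = 2 h \left(-3 + h\right)$ ($X{\left(h \right)} = \left(-3 + h\right) 2 h = 2 h \left(-3 + h\right)$)
$F = 11668$ ($F = 4 + \left(2 \cdot 9 \left(-3 + 9\right)\right)^{2} = 4 + \left(2 \cdot 9 \cdot 6\right)^{2} = 4 + 108^{2} = 4 + 11664 = 11668$)
$\frac{-32338 + F}{-835 + 47352} = \frac{-32338 + 11668}{-835 + 47352} = - \frac{20670}{46517}$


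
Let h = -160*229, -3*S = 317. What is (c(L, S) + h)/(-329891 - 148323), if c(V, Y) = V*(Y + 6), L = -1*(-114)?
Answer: 24001/239107 ≈ 0.10038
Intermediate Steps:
S = -317/3 (S = -⅓*317 = -317/3 ≈ -105.67)
h = -36640
L = 114
c(V, Y) = V*(6 + Y)
(c(L, S) + h)/(-329891 - 148323) = (114*(6 - 317/3) - 36640)/(-329891 - 148323) = (114*(-299/3) - 36640)/(-478214) = (-11362 - 36640)*(-1/478214) = -48002*(-1/478214) = 24001/239107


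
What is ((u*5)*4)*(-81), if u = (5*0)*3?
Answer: 0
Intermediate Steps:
u = 0 (u = 0*3 = 0)
((u*5)*4)*(-81) = ((0*5)*4)*(-81) = (0*4)*(-81) = 0*(-81) = 0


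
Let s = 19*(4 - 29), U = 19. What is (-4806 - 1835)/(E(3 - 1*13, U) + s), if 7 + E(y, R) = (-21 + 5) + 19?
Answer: 6641/479 ≈ 13.864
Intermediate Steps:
E(y, R) = -4 (E(y, R) = -7 + ((-21 + 5) + 19) = -7 + (-16 + 19) = -7 + 3 = -4)
s = -475 (s = 19*(-25) = -475)
(-4806 - 1835)/(E(3 - 1*13, U) + s) = (-4806 - 1835)/(-4 - 475) = -6641/(-479) = -6641*(-1/479) = 6641/479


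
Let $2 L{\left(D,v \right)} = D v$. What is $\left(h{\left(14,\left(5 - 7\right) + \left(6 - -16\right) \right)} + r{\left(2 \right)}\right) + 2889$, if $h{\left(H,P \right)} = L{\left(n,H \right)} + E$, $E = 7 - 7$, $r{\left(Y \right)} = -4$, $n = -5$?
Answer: $2850$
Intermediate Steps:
$E = 0$ ($E = 7 - 7 = 0$)
$L{\left(D,v \right)} = \frac{D v}{2}$
$h{\left(H,P \right)} = - \frac{5 H}{2}$ ($h{\left(H,P \right)} = \frac{1}{2} \left(-5\right) H + 0 = - \frac{5 H}{2} + 0 = - \frac{5 H}{2}$)
$\left(h{\left(14,\left(5 - 7\right) + \left(6 - -16\right) \right)} + r{\left(2 \right)}\right) + 2889 = \left(\left(- \frac{5}{2}\right) 14 - 4\right) + 2889 = \left(-35 - 4\right) + 2889 = -39 + 2889 = 2850$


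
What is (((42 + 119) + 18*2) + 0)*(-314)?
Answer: -61858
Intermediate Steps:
(((42 + 119) + 18*2) + 0)*(-314) = ((161 + 36) + 0)*(-314) = (197 + 0)*(-314) = 197*(-314) = -61858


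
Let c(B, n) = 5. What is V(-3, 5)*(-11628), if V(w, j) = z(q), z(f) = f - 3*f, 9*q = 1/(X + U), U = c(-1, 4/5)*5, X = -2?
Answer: 2584/23 ≈ 112.35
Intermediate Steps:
U = 25 (U = 5*5 = 25)
q = 1/207 (q = 1/(9*(-2 + 25)) = (1/9)/23 = (1/9)*(1/23) = 1/207 ≈ 0.0048309)
z(f) = -2*f
V(w, j) = -2/207 (V(w, j) = -2*1/207 = -2/207)
V(-3, 5)*(-11628) = -2/207*(-11628) = 2584/23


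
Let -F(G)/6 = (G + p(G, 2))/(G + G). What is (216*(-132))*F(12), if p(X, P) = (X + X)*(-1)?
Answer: -85536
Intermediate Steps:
p(X, P) = -2*X (p(X, P) = (2*X)*(-1) = -2*X)
F(G) = 3 (F(G) = -6*(G - 2*G)/(G + G) = -6*(-G)/(2*G) = -6*(-G)*1/(2*G) = -6*(-½) = 3)
(216*(-132))*F(12) = (216*(-132))*3 = -28512*3 = -85536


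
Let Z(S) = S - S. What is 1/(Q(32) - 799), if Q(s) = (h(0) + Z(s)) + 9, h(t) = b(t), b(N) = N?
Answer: -1/790 ≈ -0.0012658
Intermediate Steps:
h(t) = t
Z(S) = 0
Q(s) = 9 (Q(s) = (0 + 0) + 9 = 0 + 9 = 9)
1/(Q(32) - 799) = 1/(9 - 799) = 1/(-790) = -1/790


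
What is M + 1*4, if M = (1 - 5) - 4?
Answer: -4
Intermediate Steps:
M = -8 (M = -4 - 4 = -8)
M + 1*4 = -8 + 1*4 = -8 + 4 = -4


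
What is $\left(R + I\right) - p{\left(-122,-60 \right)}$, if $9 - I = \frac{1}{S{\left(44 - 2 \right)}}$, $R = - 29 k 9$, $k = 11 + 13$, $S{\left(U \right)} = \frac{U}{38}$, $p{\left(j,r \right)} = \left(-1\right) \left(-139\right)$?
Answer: $- \frac{134293}{21} \approx -6394.9$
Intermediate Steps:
$p{\left(j,r \right)} = 139$
$S{\left(U \right)} = \frac{U}{38}$ ($S{\left(U \right)} = U \frac{1}{38} = \frac{U}{38}$)
$k = 24$
$R = -6264$ ($R = \left(-29\right) 24 \cdot 9 = \left(-696\right) 9 = -6264$)
$I = \frac{170}{21}$ ($I = 9 - \frac{1}{\frac{1}{38} \left(44 - 2\right)} = 9 - \frac{1}{\frac{1}{38} \cdot 42} = 9 - \frac{1}{\frac{21}{19}} = 9 - \frac{19}{21} = \frac{170}{21} \approx 8.0952$)
$\left(R + I\right) - p{\left(-122,-60 \right)} = \left(-6264 + \frac{170}{21}\right) - 139 = - \frac{131374}{21} - 139 = - \frac{134293}{21}$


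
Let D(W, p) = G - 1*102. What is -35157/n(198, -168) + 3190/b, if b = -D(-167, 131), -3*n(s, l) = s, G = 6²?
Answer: 38347/66 ≈ 581.02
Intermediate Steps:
G = 36
n(s, l) = -s/3
D(W, p) = -66 (D(W, p) = 36 - 1*102 = 36 - 102 = -66)
b = 66 (b = -1*(-66) = 66)
-35157/n(198, -168) + 3190/b = -35157/((-⅓*198)) + 3190/66 = -35157/(-66) + 3190*(1/66) = -35157*(-1/66) + 145/3 = 11719/22 + 145/3 = 38347/66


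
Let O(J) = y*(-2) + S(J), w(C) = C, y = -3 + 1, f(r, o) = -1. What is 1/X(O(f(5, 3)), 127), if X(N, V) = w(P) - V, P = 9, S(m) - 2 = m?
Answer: -1/118 ≈ -0.0084746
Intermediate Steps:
S(m) = 2 + m
y = -2
O(J) = 6 + J (O(J) = -2*(-2) + (2 + J) = 4 + (2 + J) = 6 + J)
X(N, V) = 9 - V
1/X(O(f(5, 3)), 127) = 1/(9 - 1*127) = 1/(9 - 127) = 1/(-118) = -1/118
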